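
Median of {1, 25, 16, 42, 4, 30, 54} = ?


Sorted: 1, 4, 16, 25, 30, 42, 54
n = 7 (odd)
Middle value = 25

Median = 25


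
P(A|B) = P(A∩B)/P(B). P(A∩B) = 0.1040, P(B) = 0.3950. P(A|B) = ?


P(A|B) = 0.1040/0.3950 = 0.2633

P(A|B) = 0.2633


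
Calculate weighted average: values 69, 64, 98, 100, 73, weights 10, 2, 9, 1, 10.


Numerator = 69*10 + 64*2 + 98*9 + 100*1 + 73*10 = 2530
Denominator = 10 + 2 + 9 + 1 + 10 = 32
WM = 2530/32 = 79.0625

WM = 79.0625


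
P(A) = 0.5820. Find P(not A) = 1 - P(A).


P(not A) = 1 - 0.5820 = 0.4180

P(not A) = 0.4180


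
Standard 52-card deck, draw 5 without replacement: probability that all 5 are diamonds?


P(all diamonds) = (13/52) × (12/51) × (11/50) × (10/49) × (9/48)
= 0.0005

P = 0.0005


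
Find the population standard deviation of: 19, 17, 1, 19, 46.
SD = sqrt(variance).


Mean = 20.4000
Variance = 209.4400
SD = sqrt(209.4400) = 14.4720

SD = 14.4720


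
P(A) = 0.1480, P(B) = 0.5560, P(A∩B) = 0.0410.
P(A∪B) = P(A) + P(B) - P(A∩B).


P(A∪B) = 0.1480 + 0.5560 - 0.0410
= 0.7040 - 0.0410
= 0.6630

P(A∪B) = 0.6630


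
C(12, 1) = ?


C(12,1) = 12!/(1! × 11!)
= 479001600/(1 × 39916800)
= 12

C(12,1) = 12


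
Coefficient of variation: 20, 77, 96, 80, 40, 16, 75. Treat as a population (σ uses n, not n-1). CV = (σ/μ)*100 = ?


Mean = 57.7143
SD = 29.5428
CV = (29.5428/57.7143)*100 = 51.1880%

CV = 51.1880%


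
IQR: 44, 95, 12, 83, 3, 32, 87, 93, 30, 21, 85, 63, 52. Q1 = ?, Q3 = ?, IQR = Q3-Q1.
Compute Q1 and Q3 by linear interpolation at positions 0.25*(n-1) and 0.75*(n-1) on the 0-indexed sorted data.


Sorted: 3, 12, 21, 30, 32, 44, 52, 63, 83, 85, 87, 93, 95
Q1 (25th %ile) = 30.0000
Q3 (75th %ile) = 85.0000
IQR = 85.0000 - 30.0000 = 55.0000

IQR = 55.0000


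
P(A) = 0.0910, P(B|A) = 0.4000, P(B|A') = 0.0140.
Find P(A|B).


P(B) = P(B|A)*P(A) + P(B|A')*P(A')
= 0.4000*0.0910 + 0.0140*0.9090
= 0.036400 + 0.012726 = 0.049126
P(A|B) = 0.036400/0.049126 = 0.7410

P(A|B) = 0.7410


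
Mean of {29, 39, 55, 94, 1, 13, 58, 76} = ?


Sum = 29 + 39 + 55 + 94 + 1 + 13 + 58 + 76 = 365
n = 8
Mean = 365/8 = 45.6250

Mean = 45.6250


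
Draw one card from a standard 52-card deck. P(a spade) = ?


13 spades in 52 cards
P = 13/52 = 0.2500

P = 0.2500


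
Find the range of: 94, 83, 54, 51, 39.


Max = 94, Min = 39
Range = 94 - 39 = 55

Range = 55


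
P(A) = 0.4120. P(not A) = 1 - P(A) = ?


P(not A) = 1 - 0.4120 = 0.5880

P(not A) = 0.5880


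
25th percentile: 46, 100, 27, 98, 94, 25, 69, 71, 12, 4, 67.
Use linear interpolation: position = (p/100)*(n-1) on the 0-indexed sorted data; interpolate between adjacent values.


Sorted: 4, 12, 25, 27, 46, 67, 69, 71, 94, 98, 100
n = 11
Index = 25/100 * 10 = 2.5000
Lower = data[2] = 25, Upper = data[3] = 27
P25 = 25 + 0.5000*(2) = 26.0000

P25 = 26.0000


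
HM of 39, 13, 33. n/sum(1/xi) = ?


Sum of reciprocals = 1/39 + 1/13 + 1/33 = 0.132867
HM = 3/0.132867 = 22.5789

HM = 22.5789


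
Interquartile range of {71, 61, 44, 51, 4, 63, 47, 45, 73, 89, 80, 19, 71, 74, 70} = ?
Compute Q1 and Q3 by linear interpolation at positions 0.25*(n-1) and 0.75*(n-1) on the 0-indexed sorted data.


Sorted: 4, 19, 44, 45, 47, 51, 61, 63, 70, 71, 71, 73, 74, 80, 89
Q1 (25th %ile) = 46.0000
Q3 (75th %ile) = 72.0000
IQR = 72.0000 - 46.0000 = 26.0000

IQR = 26.0000


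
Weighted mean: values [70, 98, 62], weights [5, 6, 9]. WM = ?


Numerator = 70*5 + 98*6 + 62*9 = 1496
Denominator = 5 + 6 + 9 = 20
WM = 1496/20 = 74.8000

WM = 74.8000


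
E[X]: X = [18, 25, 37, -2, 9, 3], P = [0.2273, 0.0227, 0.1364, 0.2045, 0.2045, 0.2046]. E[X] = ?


E[X] = 18*0.2273 + 25*0.0227 + 37*0.1364 - 2*0.2045 + 9*0.2045 + 3*0.2046
= 4.0914 + 0.5675 + 5.0468 - 0.4090 + 1.8405 + 0.6138
= 11.7510

E[X] = 11.7510


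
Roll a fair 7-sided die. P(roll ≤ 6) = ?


Favorable outcomes (roll ≤ 6): 6
Total outcomes = 7
P = 6/7 = 0.8571

P = 0.8571


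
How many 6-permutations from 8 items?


P(8,6) = 8!/2!
= 40320/2
= 20160

P(8,6) = 20160


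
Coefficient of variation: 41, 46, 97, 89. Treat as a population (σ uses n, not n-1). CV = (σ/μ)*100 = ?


Mean = 68.2500
SD = 24.9737
CV = (24.9737/68.2500)*100 = 36.5916%

CV = 36.5916%


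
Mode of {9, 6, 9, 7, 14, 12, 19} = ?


Frequencies: 6:1, 7:1, 9:2, 12:1, 14:1, 19:1
Max frequency = 2
Mode = 9

Mode = 9


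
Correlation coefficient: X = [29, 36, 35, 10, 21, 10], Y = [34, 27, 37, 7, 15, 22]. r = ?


Mean X = 23.5000, Mean Y = 23.6667
SD X = 10.719919, SD Y = 10.419000
Cov = 86.833333
r = 86.833333/(10.719919*10.419000) = 0.7774

r = 0.7774


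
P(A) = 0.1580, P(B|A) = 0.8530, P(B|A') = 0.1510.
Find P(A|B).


P(B) = P(B|A)*P(A) + P(B|A')*P(A')
= 0.8530*0.1580 + 0.1510*0.8420
= 0.134774 + 0.127142 = 0.261916
P(A|B) = 0.134774/0.261916 = 0.5146

P(A|B) = 0.5146


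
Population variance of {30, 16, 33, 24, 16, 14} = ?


Mean = 22.1667
Squared deviations: 61.3611, 38.0278, 117.3611, 3.3611, 38.0278, 66.6944
Sum = 324.8333
Variance = 324.8333/6 = 54.1389

Variance = 54.1389


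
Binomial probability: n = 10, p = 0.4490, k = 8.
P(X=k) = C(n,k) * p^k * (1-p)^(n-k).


C(10,8) = 45
p^8 = 0.001652
(1-p)^2 = 0.303601
P = 45 * 0.001652 * 0.303601 = 0.0226

P(X=8) = 0.0226


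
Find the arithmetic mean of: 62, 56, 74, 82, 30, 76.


Sum = 62 + 56 + 74 + 82 + 30 + 76 = 380
n = 6
Mean = 380/6 = 63.3333

Mean = 63.3333


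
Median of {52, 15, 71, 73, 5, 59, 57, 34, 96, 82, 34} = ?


Sorted: 5, 15, 34, 34, 52, 57, 59, 71, 73, 82, 96
n = 11 (odd)
Middle value = 57

Median = 57


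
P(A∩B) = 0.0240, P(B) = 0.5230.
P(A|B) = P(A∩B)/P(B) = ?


P(A|B) = 0.0240/0.5230 = 0.0459

P(A|B) = 0.0459


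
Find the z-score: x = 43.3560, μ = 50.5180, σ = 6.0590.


z = (43.3560 - 50.5180)/6.0590
= -7.1620/6.0590
= -1.1820

z = -1.1820


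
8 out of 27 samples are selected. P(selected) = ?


P = 8/27 = 0.2963

P = 0.2963


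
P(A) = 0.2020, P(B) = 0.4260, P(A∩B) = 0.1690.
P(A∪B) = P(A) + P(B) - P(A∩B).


P(A∪B) = 0.2020 + 0.4260 - 0.1690
= 0.6280 - 0.1690
= 0.4590

P(A∪B) = 0.4590


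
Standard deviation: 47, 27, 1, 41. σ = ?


Mean = 29.0000
Variance = 314.0000
SD = sqrt(314.0000) = 17.7200

SD = 17.7200


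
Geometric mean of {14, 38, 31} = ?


Product = 14 × 38 × 31 = 16492
GM = 16492^(1/3) = 25.4541

GM = 25.4541


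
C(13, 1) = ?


C(13,1) = 13!/(1! × 12!)
= 6227020800/(1 × 479001600)
= 13

C(13,1) = 13


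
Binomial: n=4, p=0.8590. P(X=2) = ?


C(4,2) = 6
p^2 = 0.737881
(1-p)^2 = 0.019881
P = 6 * 0.737881 * 0.019881 = 0.0880

P(X=2) = 0.0880


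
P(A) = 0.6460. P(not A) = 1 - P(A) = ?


P(not A) = 1 - 0.6460 = 0.3540

P(not A) = 0.3540


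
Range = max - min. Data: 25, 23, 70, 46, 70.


Max = 70, Min = 23
Range = 70 - 23 = 47

Range = 47


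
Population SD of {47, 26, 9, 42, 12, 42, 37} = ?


Mean = 30.7143
Variance = 200.4898
SD = sqrt(200.4898) = 14.1594

SD = 14.1594


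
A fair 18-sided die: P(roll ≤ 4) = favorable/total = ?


Favorable outcomes (roll ≤ 4): 4
Total outcomes = 18
P = 4/18 = 0.2222

P = 0.2222


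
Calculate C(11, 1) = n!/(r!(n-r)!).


C(11,1) = 11!/(1! × 10!)
= 39916800/(1 × 3628800)
= 11

C(11,1) = 11


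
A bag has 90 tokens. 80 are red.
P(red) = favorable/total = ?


P = 80/90 = 0.8889

P = 0.8889


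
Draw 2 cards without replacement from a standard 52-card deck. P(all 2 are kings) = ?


P(all kings) = (4/52) × (3/51)
= 0.0045

P = 0.0045


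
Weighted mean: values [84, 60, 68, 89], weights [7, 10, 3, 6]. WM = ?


Numerator = 84*7 + 60*10 + 68*3 + 89*6 = 1926
Denominator = 7 + 10 + 3 + 6 = 26
WM = 1926/26 = 74.0769

WM = 74.0769


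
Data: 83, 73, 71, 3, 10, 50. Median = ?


Sorted: 3, 10, 50, 71, 73, 83
n = 6 (even)
Middle values: 50 and 71
Median = (50+71)/2 = 60.5000

Median = 60.5000


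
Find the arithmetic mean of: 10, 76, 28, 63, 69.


Sum = 10 + 76 + 28 + 63 + 69 = 246
n = 5
Mean = 246/5 = 49.2000

Mean = 49.2000


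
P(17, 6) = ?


P(17,6) = 17!/11!
= 355687428096000/39916800
= 8910720

P(17,6) = 8910720


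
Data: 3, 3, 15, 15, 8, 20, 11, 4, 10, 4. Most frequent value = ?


Frequencies: 3:2, 4:2, 8:1, 10:1, 11:1, 15:2, 20:1
Max frequency = 2
Mode = 3, 4, 15

Mode = 3, 4, 15


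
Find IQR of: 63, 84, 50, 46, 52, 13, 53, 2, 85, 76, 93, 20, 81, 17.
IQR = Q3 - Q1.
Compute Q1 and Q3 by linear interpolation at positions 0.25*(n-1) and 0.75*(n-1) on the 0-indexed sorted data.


Sorted: 2, 13, 17, 20, 46, 50, 52, 53, 63, 76, 81, 84, 85, 93
Q1 (25th %ile) = 26.5000
Q3 (75th %ile) = 79.7500
IQR = 79.7500 - 26.5000 = 53.2500

IQR = 53.2500


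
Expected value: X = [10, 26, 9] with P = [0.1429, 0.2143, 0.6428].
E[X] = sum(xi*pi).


E[X] = 10*0.1429 + 26*0.2143 + 9*0.6428
= 1.4290 + 5.5718 + 5.7852
= 12.7860

E[X] = 12.7860


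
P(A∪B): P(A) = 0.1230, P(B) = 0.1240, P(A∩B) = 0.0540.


P(A∪B) = 0.1230 + 0.1240 - 0.0540
= 0.2470 - 0.0540
= 0.1930

P(A∪B) = 0.1930


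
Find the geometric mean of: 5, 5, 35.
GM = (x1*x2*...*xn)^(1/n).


Product = 5 × 5 × 35 = 875
GM = 875^(1/3) = 9.5647

GM = 9.5647


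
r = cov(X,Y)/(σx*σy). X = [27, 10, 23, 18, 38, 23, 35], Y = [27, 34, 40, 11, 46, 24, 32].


Mean X = 24.8571, Mean Y = 30.5714
SD X = 8.903107, SD Y = 10.554040
Cov = 41.081633
r = 41.081633/(8.903107*10.554040) = 0.4372

r = 0.4372


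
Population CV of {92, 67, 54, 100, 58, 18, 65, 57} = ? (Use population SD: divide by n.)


Mean = 63.8750
SD = 23.4277
CV = (23.4277/63.8750)*100 = 36.6775%

CV = 36.6775%


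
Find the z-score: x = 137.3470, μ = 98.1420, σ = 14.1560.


z = (137.3470 - 98.1420)/14.1560
= 39.2050/14.1560
= 2.7695

z = 2.7695


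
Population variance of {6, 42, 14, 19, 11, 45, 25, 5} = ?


Mean = 20.8750
Squared deviations: 221.2656, 446.2656, 47.2656, 3.5156, 97.5156, 582.0156, 17.0156, 252.0156
Sum = 1666.8750
Variance = 1666.8750/8 = 208.3594

Variance = 208.3594


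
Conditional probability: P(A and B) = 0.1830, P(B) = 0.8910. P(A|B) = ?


P(A|B) = 0.1830/0.8910 = 0.2054

P(A|B) = 0.2054


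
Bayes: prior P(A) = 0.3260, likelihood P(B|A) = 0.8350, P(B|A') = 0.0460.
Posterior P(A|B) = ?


P(B) = P(B|A)*P(A) + P(B|A')*P(A')
= 0.8350*0.3260 + 0.0460*0.6740
= 0.272210 + 0.031004 = 0.303214
P(A|B) = 0.272210/0.303214 = 0.8977

P(A|B) = 0.8977


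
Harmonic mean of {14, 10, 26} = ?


Sum of reciprocals = 1/14 + 1/10 + 1/26 = 0.209890
HM = 3/0.209890 = 14.2932

HM = 14.2932


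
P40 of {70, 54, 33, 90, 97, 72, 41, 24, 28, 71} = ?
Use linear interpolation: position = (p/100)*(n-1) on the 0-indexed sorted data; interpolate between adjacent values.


Sorted: 24, 28, 33, 41, 54, 70, 71, 72, 90, 97
n = 10
Index = 40/100 * 9 = 3.6000
Lower = data[3] = 41, Upper = data[4] = 54
P40 = 41 + 0.6000*(13) = 48.8000

P40 = 48.8000


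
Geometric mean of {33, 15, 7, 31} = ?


Product = 33 × 15 × 7 × 31 = 107415
GM = 107415^(1/4) = 18.1037

GM = 18.1037


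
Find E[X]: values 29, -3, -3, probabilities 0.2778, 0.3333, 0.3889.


E[X] = 29*0.2778 - 3*0.3333 - 3*0.3889
= 8.0562 - 0.9999 - 1.1667
= 5.8896

E[X] = 5.8896


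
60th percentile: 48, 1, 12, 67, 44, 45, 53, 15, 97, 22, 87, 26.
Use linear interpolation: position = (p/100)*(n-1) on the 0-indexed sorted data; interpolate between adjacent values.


Sorted: 1, 12, 15, 22, 26, 44, 45, 48, 53, 67, 87, 97
n = 12
Index = 60/100 * 11 = 6.6000
Lower = data[6] = 45, Upper = data[7] = 48
P60 = 45 + 0.6000*(3) = 46.8000

P60 = 46.8000


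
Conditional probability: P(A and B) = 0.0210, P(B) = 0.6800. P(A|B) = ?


P(A|B) = 0.0210/0.6800 = 0.0309

P(A|B) = 0.0309


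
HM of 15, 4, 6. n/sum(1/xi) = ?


Sum of reciprocals = 1/15 + 1/4 + 1/6 = 0.483333
HM = 3/0.483333 = 6.2069

HM = 6.2069


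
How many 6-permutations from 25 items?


P(25,6) = 25!/19!
= 15511210043330985984000000/121645100408832000
= 127512000

P(25,6) = 127512000


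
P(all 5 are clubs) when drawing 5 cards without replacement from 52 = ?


P(all clubs) = (13/52) × (12/51) × (11/50) × (10/49) × (9/48)
= 0.0005

P = 0.0005


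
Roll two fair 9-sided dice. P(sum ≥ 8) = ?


Total outcomes = 9×9 = 81
Favorable (sum ≥ 8): 60
P = 60/81 = 0.7407

P = 0.7407


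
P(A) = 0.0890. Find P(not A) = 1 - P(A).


P(not A) = 1 - 0.0890 = 0.9110

P(not A) = 0.9110


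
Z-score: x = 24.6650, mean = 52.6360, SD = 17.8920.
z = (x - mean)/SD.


z = (24.6650 - 52.6360)/17.8920
= -27.9710/17.8920
= -1.5633

z = -1.5633


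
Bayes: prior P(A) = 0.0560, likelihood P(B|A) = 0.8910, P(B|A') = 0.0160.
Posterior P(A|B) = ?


P(B) = P(B|A)*P(A) + P(B|A')*P(A')
= 0.8910*0.0560 + 0.0160*0.9440
= 0.049896 + 0.015104 = 0.065000
P(A|B) = 0.049896/0.065000 = 0.7676

P(A|B) = 0.7676


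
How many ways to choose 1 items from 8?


C(8,1) = 8!/(1! × 7!)
= 40320/(1 × 5040)
= 8

C(8,1) = 8


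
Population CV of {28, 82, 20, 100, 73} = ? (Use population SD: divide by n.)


Mean = 60.6000
SD = 31.2256
CV = (31.2256/60.6000)*100 = 51.5274%

CV = 51.5274%


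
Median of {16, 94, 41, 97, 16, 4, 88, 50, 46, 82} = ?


Sorted: 4, 16, 16, 41, 46, 50, 82, 88, 94, 97
n = 10 (even)
Middle values: 46 and 50
Median = (46+50)/2 = 48.0000

Median = 48.0000


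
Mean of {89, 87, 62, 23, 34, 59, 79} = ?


Sum = 89 + 87 + 62 + 23 + 34 + 59 + 79 = 433
n = 7
Mean = 433/7 = 61.8571

Mean = 61.8571


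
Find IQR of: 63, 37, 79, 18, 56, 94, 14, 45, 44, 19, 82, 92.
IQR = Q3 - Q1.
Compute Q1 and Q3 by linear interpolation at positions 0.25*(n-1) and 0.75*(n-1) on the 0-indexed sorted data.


Sorted: 14, 18, 19, 37, 44, 45, 56, 63, 79, 82, 92, 94
Q1 (25th %ile) = 32.5000
Q3 (75th %ile) = 79.7500
IQR = 79.7500 - 32.5000 = 47.2500

IQR = 47.2500


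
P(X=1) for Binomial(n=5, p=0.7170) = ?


C(5,1) = 5
p^1 = 0.717000
(1-p)^4 = 0.006414
P = 5 * 0.717000 * 0.006414 = 0.0230

P(X=1) = 0.0230


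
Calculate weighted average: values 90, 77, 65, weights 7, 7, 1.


Numerator = 90*7 + 77*7 + 65*1 = 1234
Denominator = 7 + 7 + 1 = 15
WM = 1234/15 = 82.2667

WM = 82.2667


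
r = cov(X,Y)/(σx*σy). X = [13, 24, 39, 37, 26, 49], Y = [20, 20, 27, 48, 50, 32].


Mean X = 31.3333, Mean Y = 32.8333
SD X = 11.699953, SD Y = 12.171232
Cov = 44.055556
r = 44.055556/(11.699953*12.171232) = 0.3094

r = 0.3094


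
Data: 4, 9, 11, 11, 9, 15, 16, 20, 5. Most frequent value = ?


Frequencies: 4:1, 5:1, 9:2, 11:2, 15:1, 16:1, 20:1
Max frequency = 2
Mode = 9, 11

Mode = 9, 11


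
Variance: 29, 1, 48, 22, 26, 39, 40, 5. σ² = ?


Mean = 26.2500
Squared deviations: 7.5625, 637.5625, 473.0625, 18.0625, 0.0625, 162.5625, 189.0625, 451.5625
Sum = 1939.5000
Variance = 1939.5000/8 = 242.4375

Variance = 242.4375


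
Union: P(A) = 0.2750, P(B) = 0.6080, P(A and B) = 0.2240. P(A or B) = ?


P(A∪B) = 0.2750 + 0.6080 - 0.2240
= 0.8830 - 0.2240
= 0.6590

P(A∪B) = 0.6590


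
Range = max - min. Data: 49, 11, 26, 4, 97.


Max = 97, Min = 4
Range = 97 - 4 = 93

Range = 93


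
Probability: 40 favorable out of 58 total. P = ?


P = 40/58 = 0.6897

P = 0.6897


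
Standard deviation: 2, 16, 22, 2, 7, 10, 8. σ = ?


Mean = 9.5714
Variance = 45.6735
SD = sqrt(45.6735) = 6.7582

SD = 6.7582


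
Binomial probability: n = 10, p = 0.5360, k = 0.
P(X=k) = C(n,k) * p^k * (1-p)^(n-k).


C(10,0) = 1
p^0 = 1.000000
(1-p)^10 = 0.000463
P = 1 * 1.000000 * 0.000463 = 0.0005

P(X=0) = 0.0005


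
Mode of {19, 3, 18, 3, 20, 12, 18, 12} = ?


Frequencies: 3:2, 12:2, 18:2, 19:1, 20:1
Max frequency = 2
Mode = 3, 12, 18

Mode = 3, 12, 18


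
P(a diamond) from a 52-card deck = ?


13 diamonds in 52 cards
P = 13/52 = 0.2500

P = 0.2500


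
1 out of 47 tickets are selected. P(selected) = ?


P = 1/47 = 0.0213

P = 0.0213


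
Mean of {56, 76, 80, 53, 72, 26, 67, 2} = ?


Sum = 56 + 76 + 80 + 53 + 72 + 26 + 67 + 2 = 432
n = 8
Mean = 432/8 = 54.0000

Mean = 54.0000


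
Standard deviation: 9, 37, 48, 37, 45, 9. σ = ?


Mean = 30.8333
Variance = 254.1389
SD = sqrt(254.1389) = 15.9417

SD = 15.9417


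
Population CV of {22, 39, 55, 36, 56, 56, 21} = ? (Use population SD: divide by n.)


Mean = 40.7143
SD = 14.3200
CV = (14.3200/40.7143)*100 = 35.1718%

CV = 35.1718%


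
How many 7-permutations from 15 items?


P(15,7) = 15!/8!
= 1307674368000/40320
= 32432400

P(15,7) = 32432400


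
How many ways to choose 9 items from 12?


C(12,9) = 12!/(9! × 3!)
= 479001600/(362880 × 6)
= 220

C(12,9) = 220


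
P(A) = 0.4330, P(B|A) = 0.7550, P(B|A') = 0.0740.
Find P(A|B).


P(B) = P(B|A)*P(A) + P(B|A')*P(A')
= 0.7550*0.4330 + 0.0740*0.5670
= 0.326915 + 0.041958 = 0.368873
P(A|B) = 0.326915/0.368873 = 0.8863

P(A|B) = 0.8863


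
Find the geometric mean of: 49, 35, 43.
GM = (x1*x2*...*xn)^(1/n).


Product = 49 × 35 × 43 = 73745
GM = 73745^(1/3) = 41.9351

GM = 41.9351


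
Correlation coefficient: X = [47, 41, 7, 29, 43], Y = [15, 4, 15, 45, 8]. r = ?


Mean X = 33.4000, Mean Y = 17.4000
SD X = 14.499655, SD Y = 14.430523
Cov = -56.560000
r = -56.560000/(14.499655*14.430523) = -0.2703

r = -0.2703


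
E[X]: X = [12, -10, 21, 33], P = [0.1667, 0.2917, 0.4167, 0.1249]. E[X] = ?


E[X] = 12*0.1667 - 10*0.2917 + 21*0.4167 + 33*0.1249
= 2.0004 - 2.9170 + 8.7507 + 4.1217
= 11.9558

E[X] = 11.9558


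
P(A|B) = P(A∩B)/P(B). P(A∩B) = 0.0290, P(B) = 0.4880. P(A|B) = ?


P(A|B) = 0.0290/0.4880 = 0.0594

P(A|B) = 0.0594


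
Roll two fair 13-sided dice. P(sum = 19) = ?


Total outcomes = 13×13 = 169
Favorable (sum = 19): 8
P = 8/169 = 0.0473

P = 0.0473


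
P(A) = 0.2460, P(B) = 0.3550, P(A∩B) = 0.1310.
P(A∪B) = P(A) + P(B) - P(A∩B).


P(A∪B) = 0.2460 + 0.3550 - 0.1310
= 0.6010 - 0.1310
= 0.4700

P(A∪B) = 0.4700


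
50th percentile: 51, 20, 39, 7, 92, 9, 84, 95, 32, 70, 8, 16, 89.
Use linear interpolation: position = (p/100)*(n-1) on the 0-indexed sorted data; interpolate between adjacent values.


Sorted: 7, 8, 9, 16, 20, 32, 39, 51, 70, 84, 89, 92, 95
n = 13
Index = 50/100 * 12 = 6.0000
Lower = data[6] = 39, Upper = data[7] = 51
P50 = 39 + 0*(12) = 39.0000

P50 = 39.0000


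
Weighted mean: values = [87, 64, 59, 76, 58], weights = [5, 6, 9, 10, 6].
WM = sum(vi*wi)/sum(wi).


Numerator = 87*5 + 64*6 + 59*9 + 76*10 + 58*6 = 2458
Denominator = 5 + 6 + 9 + 10 + 6 = 36
WM = 2458/36 = 68.2778

WM = 68.2778


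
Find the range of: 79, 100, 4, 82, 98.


Max = 100, Min = 4
Range = 100 - 4 = 96

Range = 96


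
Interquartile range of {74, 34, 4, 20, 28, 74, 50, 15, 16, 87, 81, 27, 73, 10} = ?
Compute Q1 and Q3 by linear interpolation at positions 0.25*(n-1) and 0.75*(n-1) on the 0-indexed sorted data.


Sorted: 4, 10, 15, 16, 20, 27, 28, 34, 50, 73, 74, 74, 81, 87
Q1 (25th %ile) = 17.0000
Q3 (75th %ile) = 73.7500
IQR = 73.7500 - 17.0000 = 56.7500

IQR = 56.7500


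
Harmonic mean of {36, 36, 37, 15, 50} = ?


Sum of reciprocals = 1/36 + 1/36 + 1/37 + 1/15 + 1/50 = 0.169249
HM = 5/0.169249 = 29.5422

HM = 29.5422


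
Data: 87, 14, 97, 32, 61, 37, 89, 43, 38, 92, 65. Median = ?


Sorted: 14, 32, 37, 38, 43, 61, 65, 87, 89, 92, 97
n = 11 (odd)
Middle value = 61

Median = 61


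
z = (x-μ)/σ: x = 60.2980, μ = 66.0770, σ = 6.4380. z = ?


z = (60.2980 - 66.0770)/6.4380
= -5.7790/6.4380
= -0.8976

z = -0.8976


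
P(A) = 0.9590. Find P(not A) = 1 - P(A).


P(not A) = 1 - 0.9590 = 0.0410

P(not A) = 0.0410


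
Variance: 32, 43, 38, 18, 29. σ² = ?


Mean = 32.0000
Squared deviations: 0, 121.0000, 36.0000, 196.0000, 9.0000
Sum = 362.0000
Variance = 362.0000/5 = 72.4000

Variance = 72.4000


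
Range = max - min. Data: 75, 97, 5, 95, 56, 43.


Max = 97, Min = 5
Range = 97 - 5 = 92

Range = 92


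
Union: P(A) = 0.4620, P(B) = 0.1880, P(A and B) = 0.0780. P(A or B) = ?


P(A∪B) = 0.4620 + 0.1880 - 0.0780
= 0.6500 - 0.0780
= 0.5720

P(A∪B) = 0.5720


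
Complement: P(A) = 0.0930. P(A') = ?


P(not A) = 1 - 0.0930 = 0.9070

P(not A) = 0.9070


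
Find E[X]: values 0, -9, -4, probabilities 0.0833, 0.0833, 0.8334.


E[X] = 0*0.0833 - 9*0.0833 - 4*0.8334
= 0 - 0.7497 - 3.3336
= -4.0833

E[X] = -4.0833


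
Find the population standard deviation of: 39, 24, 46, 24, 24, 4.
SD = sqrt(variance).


Mean = 26.8333
Variance = 176.8056
SD = sqrt(176.8056) = 13.2968

SD = 13.2968


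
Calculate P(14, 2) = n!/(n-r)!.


P(14,2) = 14!/12!
= 87178291200/479001600
= 182

P(14,2) = 182


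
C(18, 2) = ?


C(18,2) = 18!/(2! × 16!)
= 6402373705728000/(2 × 20922789888000)
= 153

C(18,2) = 153


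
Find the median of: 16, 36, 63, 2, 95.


Sorted: 2, 16, 36, 63, 95
n = 5 (odd)
Middle value = 36

Median = 36


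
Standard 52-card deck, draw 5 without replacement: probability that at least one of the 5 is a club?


P(at least one) = 1 - P(none)
P(none) = (39/52) × (38/51) × (37/50) × (36/49) × (35/48) = 0.221534
P(at least one) = 1 - 0.221534 = 0.7785

P = 0.7785


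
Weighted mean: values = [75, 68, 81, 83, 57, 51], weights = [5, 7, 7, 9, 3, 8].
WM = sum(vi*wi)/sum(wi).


Numerator = 75*5 + 68*7 + 81*7 + 83*9 + 57*3 + 51*8 = 2744
Denominator = 5 + 7 + 7 + 9 + 3 + 8 = 39
WM = 2744/39 = 70.3590

WM = 70.3590


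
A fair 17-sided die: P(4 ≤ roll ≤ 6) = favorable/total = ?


Favorable outcomes (4 ≤ roll ≤ 6): 3
Total outcomes = 17
P = 3/17 = 0.1765

P = 0.1765


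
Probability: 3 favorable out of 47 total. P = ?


P = 3/47 = 0.0638

P = 0.0638


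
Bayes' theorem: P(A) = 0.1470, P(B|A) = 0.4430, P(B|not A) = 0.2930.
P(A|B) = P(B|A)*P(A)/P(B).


P(B) = P(B|A)*P(A) + P(B|A')*P(A')
= 0.4430*0.1470 + 0.2930*0.8530
= 0.065121 + 0.249929 = 0.315050
P(A|B) = 0.065121/0.315050 = 0.2067

P(A|B) = 0.2067


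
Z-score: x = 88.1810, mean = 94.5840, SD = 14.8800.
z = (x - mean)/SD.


z = (88.1810 - 94.5840)/14.8800
= -6.4030/14.8800
= -0.4303

z = -0.4303


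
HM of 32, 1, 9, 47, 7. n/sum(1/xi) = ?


Sum of reciprocals = 1/32 + 1/1 + 1/9 + 1/47 + 1/7 = 1.306495
HM = 5/1.306495 = 3.8270

HM = 3.8270


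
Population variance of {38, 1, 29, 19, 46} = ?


Mean = 26.6000
Squared deviations: 129.9600, 655.3600, 5.7600, 57.7600, 376.3600
Sum = 1225.2000
Variance = 1225.2000/5 = 245.0400

Variance = 245.0400


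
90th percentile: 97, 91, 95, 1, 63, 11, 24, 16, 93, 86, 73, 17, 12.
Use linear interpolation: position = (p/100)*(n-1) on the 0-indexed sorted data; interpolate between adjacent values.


Sorted: 1, 11, 12, 16, 17, 24, 63, 73, 86, 91, 93, 95, 97
n = 13
Index = 90/100 * 12 = 10.8000
Lower = data[10] = 93, Upper = data[11] = 95
P90 = 93 + 0.8000*(2) = 94.6000

P90 = 94.6000


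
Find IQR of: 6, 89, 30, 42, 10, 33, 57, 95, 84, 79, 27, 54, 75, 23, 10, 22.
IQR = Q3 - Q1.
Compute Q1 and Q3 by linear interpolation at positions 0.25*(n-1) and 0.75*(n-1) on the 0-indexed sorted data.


Sorted: 6, 10, 10, 22, 23, 27, 30, 33, 42, 54, 57, 75, 79, 84, 89, 95
Q1 (25th %ile) = 22.7500
Q3 (75th %ile) = 76.0000
IQR = 76.0000 - 22.7500 = 53.2500

IQR = 53.2500


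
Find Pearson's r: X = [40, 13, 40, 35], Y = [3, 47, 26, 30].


Mean X = 32.0000, Mean Y = 26.5000
SD X = 11.157957, SD Y = 15.692355
Cov = -142.750000
r = -142.750000/(11.157957*15.692355) = -0.8153

r = -0.8153


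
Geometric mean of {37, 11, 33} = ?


Product = 37 × 11 × 33 = 13431
GM = 13431^(1/3) = 23.7704

GM = 23.7704


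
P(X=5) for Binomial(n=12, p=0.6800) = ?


C(12,5) = 792
p^5 = 0.145393
(1-p)^7 = 0.000344
P = 792 * 0.145393 * 0.000344 = 0.0396

P(X=5) = 0.0396


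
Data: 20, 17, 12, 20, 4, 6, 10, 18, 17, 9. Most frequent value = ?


Frequencies: 4:1, 6:1, 9:1, 10:1, 12:1, 17:2, 18:1, 20:2
Max frequency = 2
Mode = 17, 20

Mode = 17, 20


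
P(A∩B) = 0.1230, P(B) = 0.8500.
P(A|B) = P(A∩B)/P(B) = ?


P(A|B) = 0.1230/0.8500 = 0.1447

P(A|B) = 0.1447


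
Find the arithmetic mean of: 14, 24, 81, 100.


Sum = 14 + 24 + 81 + 100 = 219
n = 4
Mean = 219/4 = 54.7500

Mean = 54.7500


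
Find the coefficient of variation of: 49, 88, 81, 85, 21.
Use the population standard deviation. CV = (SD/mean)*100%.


Mean = 64.8000
SD = 25.9877
CV = (25.9877/64.8000)*100 = 40.1045%

CV = 40.1045%


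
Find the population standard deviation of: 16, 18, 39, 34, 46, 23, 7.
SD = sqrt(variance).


Mean = 26.1429
Variance = 166.6939
SD = sqrt(166.6939) = 12.9110

SD = 12.9110


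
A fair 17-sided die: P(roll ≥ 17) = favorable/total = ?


Favorable outcomes (roll ≥ 17): 1
Total outcomes = 17
P = 1/17 = 0.0588

P = 0.0588


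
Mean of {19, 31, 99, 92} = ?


Sum = 19 + 31 + 99 + 92 = 241
n = 4
Mean = 241/4 = 60.2500

Mean = 60.2500


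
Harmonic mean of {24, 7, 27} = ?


Sum of reciprocals = 1/24 + 1/7 + 1/27 = 0.221561
HM = 3/0.221561 = 13.5403

HM = 13.5403


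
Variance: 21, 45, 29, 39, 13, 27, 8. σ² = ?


Mean = 26.0000
Squared deviations: 25.0000, 361.0000, 9.0000, 169.0000, 169.0000, 1.0000, 324.0000
Sum = 1058.0000
Variance = 1058.0000/7 = 151.1429

Variance = 151.1429


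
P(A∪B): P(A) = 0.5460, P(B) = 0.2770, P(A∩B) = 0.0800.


P(A∪B) = 0.5460 + 0.2770 - 0.0800
= 0.8230 - 0.0800
= 0.7430

P(A∪B) = 0.7430


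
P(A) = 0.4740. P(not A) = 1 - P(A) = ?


P(not A) = 1 - 0.4740 = 0.5260

P(not A) = 0.5260


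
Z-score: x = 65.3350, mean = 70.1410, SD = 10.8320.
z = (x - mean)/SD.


z = (65.3350 - 70.1410)/10.8320
= -4.8060/10.8320
= -0.4437

z = -0.4437


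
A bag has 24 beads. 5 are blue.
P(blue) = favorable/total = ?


P = 5/24 = 0.2083

P = 0.2083


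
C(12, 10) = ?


C(12,10) = 12!/(10! × 2!)
= 479001600/(3628800 × 2)
= 66

C(12,10) = 66


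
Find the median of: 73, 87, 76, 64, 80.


Sorted: 64, 73, 76, 80, 87
n = 5 (odd)
Middle value = 76

Median = 76


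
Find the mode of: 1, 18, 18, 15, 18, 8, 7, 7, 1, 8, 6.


Frequencies: 1:2, 6:1, 7:2, 8:2, 15:1, 18:3
Max frequency = 3
Mode = 18

Mode = 18


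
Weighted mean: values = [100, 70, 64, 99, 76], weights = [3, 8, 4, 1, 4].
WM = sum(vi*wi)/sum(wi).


Numerator = 100*3 + 70*8 + 64*4 + 99*1 + 76*4 = 1519
Denominator = 3 + 8 + 4 + 1 + 4 = 20
WM = 1519/20 = 75.9500

WM = 75.9500


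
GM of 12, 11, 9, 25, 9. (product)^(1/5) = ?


Product = 12 × 11 × 9 × 25 × 9 = 267300
GM = 267300^(1/5) = 12.1731

GM = 12.1731


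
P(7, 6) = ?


P(7,6) = 7!/1!
= 5040/1
= 5040

P(7,6) = 5040


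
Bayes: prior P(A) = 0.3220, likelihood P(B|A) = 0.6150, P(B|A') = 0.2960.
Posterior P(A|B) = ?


P(B) = P(B|A)*P(A) + P(B|A')*P(A')
= 0.6150*0.3220 + 0.2960*0.6780
= 0.198030 + 0.200688 = 0.398718
P(A|B) = 0.198030/0.398718 = 0.4967

P(A|B) = 0.4967


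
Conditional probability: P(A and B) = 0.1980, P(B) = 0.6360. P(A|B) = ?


P(A|B) = 0.1980/0.6360 = 0.3113

P(A|B) = 0.3113


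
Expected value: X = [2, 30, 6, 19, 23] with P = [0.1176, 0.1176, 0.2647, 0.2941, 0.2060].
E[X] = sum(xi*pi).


E[X] = 2*0.1176 + 30*0.1176 + 6*0.2647 + 19*0.2941 + 23*0.2060
= 0.2352 + 3.5280 + 1.5882 + 5.5879 + 4.7380
= 15.6773

E[X] = 15.6773


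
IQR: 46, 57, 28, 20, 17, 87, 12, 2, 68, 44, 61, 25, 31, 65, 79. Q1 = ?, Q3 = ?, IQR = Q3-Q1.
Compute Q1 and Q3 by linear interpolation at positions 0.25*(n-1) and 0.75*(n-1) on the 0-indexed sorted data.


Sorted: 2, 12, 17, 20, 25, 28, 31, 44, 46, 57, 61, 65, 68, 79, 87
Q1 (25th %ile) = 22.5000
Q3 (75th %ile) = 63.0000
IQR = 63.0000 - 22.5000 = 40.5000

IQR = 40.5000


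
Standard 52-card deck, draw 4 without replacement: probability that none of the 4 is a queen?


P(no queens) = (48/52) × (47/51) × (46/50) × (45/49)
= 0.7187

P = 0.7187


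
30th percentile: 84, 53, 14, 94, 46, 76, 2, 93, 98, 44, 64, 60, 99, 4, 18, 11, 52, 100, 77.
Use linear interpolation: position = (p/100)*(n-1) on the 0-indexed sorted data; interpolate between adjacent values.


Sorted: 2, 4, 11, 14, 18, 44, 46, 52, 53, 60, 64, 76, 77, 84, 93, 94, 98, 99, 100
n = 19
Index = 30/100 * 18 = 5.4000
Lower = data[5] = 44, Upper = data[6] = 46
P30 = 44 + 0.4000*(2) = 44.8000

P30 = 44.8000


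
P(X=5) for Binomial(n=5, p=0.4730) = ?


C(5,5) = 1
p^5 = 0.023676
(1-p)^0 = 1.000000
P = 1 * 0.023676 * 1.000000 = 0.0237

P(X=5) = 0.0237


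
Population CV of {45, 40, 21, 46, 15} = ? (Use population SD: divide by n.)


Mean = 33.4000
SD = 12.8779
CV = (12.8779/33.4000)*100 = 38.5566%

CV = 38.5566%


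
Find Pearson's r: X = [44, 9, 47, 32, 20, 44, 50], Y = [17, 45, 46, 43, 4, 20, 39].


Mean X = 35.1429, Mean Y = 30.5714
SD X = 14.347011, SD Y = 15.462925
Cov = 11.489796
r = 11.489796/(14.347011*15.462925) = 0.0518

r = 0.0518


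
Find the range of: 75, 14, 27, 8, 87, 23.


Max = 87, Min = 8
Range = 87 - 8 = 79

Range = 79


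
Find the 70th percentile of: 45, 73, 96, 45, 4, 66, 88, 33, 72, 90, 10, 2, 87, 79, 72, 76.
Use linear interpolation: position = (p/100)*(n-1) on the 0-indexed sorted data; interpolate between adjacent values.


Sorted: 2, 4, 10, 33, 45, 45, 66, 72, 72, 73, 76, 79, 87, 88, 90, 96
n = 16
Index = 70/100 * 15 = 10.5000
Lower = data[10] = 76, Upper = data[11] = 79
P70 = 76 + 0.5000*(3) = 77.5000

P70 = 77.5000


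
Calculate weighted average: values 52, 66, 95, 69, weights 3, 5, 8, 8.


Numerator = 52*3 + 66*5 + 95*8 + 69*8 = 1798
Denominator = 3 + 5 + 8 + 8 = 24
WM = 1798/24 = 74.9167

WM = 74.9167


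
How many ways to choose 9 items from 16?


C(16,9) = 16!/(9! × 7!)
= 20922789888000/(362880 × 5040)
= 11440

C(16,9) = 11440


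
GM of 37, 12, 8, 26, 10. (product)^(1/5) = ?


Product = 37 × 12 × 8 × 26 × 10 = 923520
GM = 923520^(1/5) = 15.5987

GM = 15.5987


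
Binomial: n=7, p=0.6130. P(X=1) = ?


C(7,1) = 7
p^1 = 0.613000
(1-p)^6 = 0.003359
P = 7 * 0.613000 * 0.003359 = 0.0144

P(X=1) = 0.0144


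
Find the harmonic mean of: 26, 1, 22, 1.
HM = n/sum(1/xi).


Sum of reciprocals = 1/26 + 1/1 + 1/22 + 1/1 = 2.083916
HM = 4/2.083916 = 1.9195

HM = 1.9195


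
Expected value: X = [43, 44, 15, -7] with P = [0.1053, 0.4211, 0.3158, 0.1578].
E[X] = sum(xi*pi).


E[X] = 43*0.1053 + 44*0.4211 + 15*0.3158 - 7*0.1578
= 4.5279 + 18.5284 + 4.7370 - 1.1046
= 26.6887

E[X] = 26.6887


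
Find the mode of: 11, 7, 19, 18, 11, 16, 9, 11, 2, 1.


Frequencies: 1:1, 2:1, 7:1, 9:1, 11:3, 16:1, 18:1, 19:1
Max frequency = 3
Mode = 11

Mode = 11


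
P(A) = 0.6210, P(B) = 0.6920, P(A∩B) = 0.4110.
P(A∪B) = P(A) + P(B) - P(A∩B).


P(A∪B) = 0.6210 + 0.6920 - 0.4110
= 1.3130 - 0.4110
= 0.9020

P(A∪B) = 0.9020


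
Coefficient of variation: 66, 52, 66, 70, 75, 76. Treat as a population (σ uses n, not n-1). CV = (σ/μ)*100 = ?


Mean = 67.5000
SD = 7.9530
CV = (7.9530/67.5000)*100 = 11.7822%

CV = 11.7822%


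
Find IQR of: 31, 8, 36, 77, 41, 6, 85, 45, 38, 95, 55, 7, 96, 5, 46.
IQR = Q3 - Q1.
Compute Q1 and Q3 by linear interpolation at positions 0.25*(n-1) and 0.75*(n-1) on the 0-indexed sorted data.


Sorted: 5, 6, 7, 8, 31, 36, 38, 41, 45, 46, 55, 77, 85, 95, 96
Q1 (25th %ile) = 19.5000
Q3 (75th %ile) = 66.0000
IQR = 66.0000 - 19.5000 = 46.5000

IQR = 46.5000


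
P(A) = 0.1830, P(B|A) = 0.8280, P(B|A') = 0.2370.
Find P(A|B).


P(B) = P(B|A)*P(A) + P(B|A')*P(A')
= 0.8280*0.1830 + 0.2370*0.8170
= 0.151524 + 0.193629 = 0.345153
P(A|B) = 0.151524/0.345153 = 0.4390

P(A|B) = 0.4390


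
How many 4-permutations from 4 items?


P(4,4) = 4!/0!
= 24/1
= 24

P(4,4) = 24


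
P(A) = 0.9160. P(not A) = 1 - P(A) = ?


P(not A) = 1 - 0.9160 = 0.0840

P(not A) = 0.0840


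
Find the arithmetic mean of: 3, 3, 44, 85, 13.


Sum = 3 + 3 + 44 + 85 + 13 = 148
n = 5
Mean = 148/5 = 29.6000

Mean = 29.6000


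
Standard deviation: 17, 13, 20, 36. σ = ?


Mean = 21.5000
Variance = 76.2500
SD = sqrt(76.2500) = 8.7321

SD = 8.7321


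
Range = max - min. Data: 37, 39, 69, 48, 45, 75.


Max = 75, Min = 37
Range = 75 - 37 = 38

Range = 38


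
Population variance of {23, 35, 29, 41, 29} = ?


Mean = 31.4000
Squared deviations: 70.5600, 12.9600, 5.7600, 92.1600, 5.7600
Sum = 187.2000
Variance = 187.2000/5 = 37.4400

Variance = 37.4400


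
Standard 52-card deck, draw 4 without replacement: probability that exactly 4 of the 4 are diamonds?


Hypergeometric: P(X=4) = C(13,4)·C(39,0) / C(52,4)
= 715 × 1 / 270725
= 715/270725 = 0.0026

P = 0.0026


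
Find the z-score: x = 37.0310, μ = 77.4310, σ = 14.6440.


z = (37.0310 - 77.4310)/14.6440
= -40.4000/14.6440
= -2.7588

z = -2.7588


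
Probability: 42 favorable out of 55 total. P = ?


P = 42/55 = 0.7636

P = 0.7636


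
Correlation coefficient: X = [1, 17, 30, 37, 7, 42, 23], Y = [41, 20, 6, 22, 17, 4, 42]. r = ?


Mean X = 22.4286, Mean Y = 21.7143
SD X = 14.039303, SD Y = 13.986874
Cov = -111.591837
r = -111.591837/(14.039303*13.986874) = -0.5683

r = -0.5683


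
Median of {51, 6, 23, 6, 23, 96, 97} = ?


Sorted: 6, 6, 23, 23, 51, 96, 97
n = 7 (odd)
Middle value = 23

Median = 23


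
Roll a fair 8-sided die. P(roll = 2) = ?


Favorable outcomes (roll = 2): 1
Total outcomes = 8
P = 1/8 = 0.1250

P = 0.1250


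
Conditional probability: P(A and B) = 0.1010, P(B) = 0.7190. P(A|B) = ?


P(A|B) = 0.1010/0.7190 = 0.1405

P(A|B) = 0.1405


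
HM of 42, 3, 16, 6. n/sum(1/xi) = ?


Sum of reciprocals = 1/42 + 1/3 + 1/16 + 1/6 = 0.586310
HM = 4/0.586310 = 6.8223

HM = 6.8223


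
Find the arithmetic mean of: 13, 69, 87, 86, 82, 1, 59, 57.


Sum = 13 + 69 + 87 + 86 + 82 + 1 + 59 + 57 = 454
n = 8
Mean = 454/8 = 56.7500

Mean = 56.7500


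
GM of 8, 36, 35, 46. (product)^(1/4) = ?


Product = 8 × 36 × 35 × 46 = 463680
GM = 463680^(1/4) = 26.0948

GM = 26.0948


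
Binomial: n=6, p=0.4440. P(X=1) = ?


C(6,1) = 6
p^1 = 0.444000
(1-p)^5 = 0.053134
P = 6 * 0.444000 * 0.053134 = 0.1415

P(X=1) = 0.1415


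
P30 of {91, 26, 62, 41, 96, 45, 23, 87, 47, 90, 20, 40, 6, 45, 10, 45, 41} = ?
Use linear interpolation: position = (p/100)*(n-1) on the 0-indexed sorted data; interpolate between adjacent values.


Sorted: 6, 10, 20, 23, 26, 40, 41, 41, 45, 45, 45, 47, 62, 87, 90, 91, 96
n = 17
Index = 30/100 * 16 = 4.8000
Lower = data[4] = 26, Upper = data[5] = 40
P30 = 26 + 0.8000*(14) = 37.2000

P30 = 37.2000


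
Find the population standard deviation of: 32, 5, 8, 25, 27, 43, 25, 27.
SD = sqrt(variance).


Mean = 24.0000
Variance = 132.7500
SD = sqrt(132.7500) = 11.5217

SD = 11.5217


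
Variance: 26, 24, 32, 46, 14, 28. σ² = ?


Mean = 28.3333
Squared deviations: 5.4444, 18.7778, 13.4444, 312.1111, 205.4444, 0.1111
Sum = 555.3333
Variance = 555.3333/6 = 92.5556

Variance = 92.5556


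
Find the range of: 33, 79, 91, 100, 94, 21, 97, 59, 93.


Max = 100, Min = 21
Range = 100 - 21 = 79

Range = 79


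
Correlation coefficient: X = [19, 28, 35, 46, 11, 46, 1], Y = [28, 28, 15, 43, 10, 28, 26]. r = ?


Mean X = 26.5714, Mean Y = 25.4286
SD X = 15.954016, SD Y = 9.824999
Cov = 73.326531
r = 73.326531/(15.954016*9.824999) = 0.4678

r = 0.4678


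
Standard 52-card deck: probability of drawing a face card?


12 face cards in 52 cards
P = 12/52 = 0.2308

P = 0.2308


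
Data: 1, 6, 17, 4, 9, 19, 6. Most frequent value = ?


Frequencies: 1:1, 4:1, 6:2, 9:1, 17:1, 19:1
Max frequency = 2
Mode = 6

Mode = 6


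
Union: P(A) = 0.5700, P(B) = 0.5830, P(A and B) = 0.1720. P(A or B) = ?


P(A∪B) = 0.5700 + 0.5830 - 0.1720
= 1.1530 - 0.1720
= 0.9810

P(A∪B) = 0.9810


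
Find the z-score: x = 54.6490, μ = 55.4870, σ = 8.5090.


z = (54.6490 - 55.4870)/8.5090
= -0.8380/8.5090
= -0.0985

z = -0.0985


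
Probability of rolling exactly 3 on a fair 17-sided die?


Favorable outcomes (roll = 3): 1
Total outcomes = 17
P = 1/17 = 0.0588

P = 0.0588


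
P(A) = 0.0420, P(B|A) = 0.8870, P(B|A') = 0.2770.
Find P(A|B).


P(B) = P(B|A)*P(A) + P(B|A')*P(A')
= 0.8870*0.0420 + 0.2770*0.9580
= 0.037254 + 0.265366 = 0.302620
P(A|B) = 0.037254/0.302620 = 0.1231

P(A|B) = 0.1231


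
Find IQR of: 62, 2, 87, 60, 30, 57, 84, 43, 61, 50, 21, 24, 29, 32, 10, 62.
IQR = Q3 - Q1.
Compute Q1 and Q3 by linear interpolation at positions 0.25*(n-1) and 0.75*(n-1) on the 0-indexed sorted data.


Sorted: 2, 10, 21, 24, 29, 30, 32, 43, 50, 57, 60, 61, 62, 62, 84, 87
Q1 (25th %ile) = 27.7500
Q3 (75th %ile) = 61.2500
IQR = 61.2500 - 27.7500 = 33.5000

IQR = 33.5000


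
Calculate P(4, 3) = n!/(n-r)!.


P(4,3) = 4!/1!
= 24/1
= 24

P(4,3) = 24


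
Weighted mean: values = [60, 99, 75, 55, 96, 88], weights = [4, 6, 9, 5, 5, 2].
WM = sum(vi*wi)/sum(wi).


Numerator = 60*4 + 99*6 + 75*9 + 55*5 + 96*5 + 88*2 = 2440
Denominator = 4 + 6 + 9 + 5 + 5 + 2 = 31
WM = 2440/31 = 78.7097

WM = 78.7097


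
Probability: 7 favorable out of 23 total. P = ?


P = 7/23 = 0.3043

P = 0.3043


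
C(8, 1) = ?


C(8,1) = 8!/(1! × 7!)
= 40320/(1 × 5040)
= 8

C(8,1) = 8


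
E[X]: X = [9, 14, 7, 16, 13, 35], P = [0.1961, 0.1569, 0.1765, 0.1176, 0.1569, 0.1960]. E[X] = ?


E[X] = 9*0.1961 + 14*0.1569 + 7*0.1765 + 16*0.1176 + 13*0.1569 + 35*0.1960
= 1.7649 + 2.1966 + 1.2355 + 1.8816 + 2.0397 + 6.8600
= 15.9783

E[X] = 15.9783


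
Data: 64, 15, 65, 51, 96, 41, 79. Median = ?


Sorted: 15, 41, 51, 64, 65, 79, 96
n = 7 (odd)
Middle value = 64

Median = 64


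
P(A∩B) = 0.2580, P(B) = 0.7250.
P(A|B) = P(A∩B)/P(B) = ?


P(A|B) = 0.2580/0.7250 = 0.3559

P(A|B) = 0.3559


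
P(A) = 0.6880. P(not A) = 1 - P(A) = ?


P(not A) = 1 - 0.6880 = 0.3120

P(not A) = 0.3120


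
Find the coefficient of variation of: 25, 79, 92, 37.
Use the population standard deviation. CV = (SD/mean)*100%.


Mean = 58.2500
SD = 27.9587
CV = (27.9587/58.2500)*100 = 47.9977%

CV = 47.9977%


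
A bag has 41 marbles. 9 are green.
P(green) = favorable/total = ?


P = 9/41 = 0.2195

P = 0.2195


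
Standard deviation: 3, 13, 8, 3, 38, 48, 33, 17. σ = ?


Mean = 20.3750
Variance = 256.9844
SD = sqrt(256.9844) = 16.0307

SD = 16.0307


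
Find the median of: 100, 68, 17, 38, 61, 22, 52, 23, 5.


Sorted: 5, 17, 22, 23, 38, 52, 61, 68, 100
n = 9 (odd)
Middle value = 38

Median = 38


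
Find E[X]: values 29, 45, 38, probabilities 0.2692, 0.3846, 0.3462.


E[X] = 29*0.2692 + 45*0.3846 + 38*0.3462
= 7.8068 + 17.3070 + 13.1556
= 38.2694

E[X] = 38.2694


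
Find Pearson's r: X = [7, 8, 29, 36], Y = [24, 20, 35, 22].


Mean X = 20.0000, Mean Y = 25.2500
SD X = 12.747549, SD Y = 5.804093
Cov = 28.750000
r = 28.750000/(12.747549*5.804093) = 0.3886

r = 0.3886


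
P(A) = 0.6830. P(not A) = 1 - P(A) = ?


P(not A) = 1 - 0.6830 = 0.3170

P(not A) = 0.3170


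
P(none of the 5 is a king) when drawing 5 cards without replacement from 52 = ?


P(no kings) = (48/52) × (47/51) × (46/50) × (45/49) × (44/48)
= 0.6588

P = 0.6588


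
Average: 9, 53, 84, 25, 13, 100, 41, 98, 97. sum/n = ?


Sum = 9 + 53 + 84 + 25 + 13 + 100 + 41 + 98 + 97 = 520
n = 9
Mean = 520/9 = 57.7778

Mean = 57.7778


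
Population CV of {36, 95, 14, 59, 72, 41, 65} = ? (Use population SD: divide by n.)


Mean = 54.5714
SD = 24.6162
CV = (24.6162/54.5714)*100 = 45.1083%

CV = 45.1083%


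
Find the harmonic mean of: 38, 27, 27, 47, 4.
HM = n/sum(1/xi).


Sum of reciprocals = 1/38 + 1/27 + 1/27 + 1/47 + 1/4 = 0.371666
HM = 5/0.371666 = 13.4529

HM = 13.4529


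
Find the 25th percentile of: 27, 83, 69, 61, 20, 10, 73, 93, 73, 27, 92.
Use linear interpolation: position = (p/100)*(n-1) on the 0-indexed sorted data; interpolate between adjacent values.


Sorted: 10, 20, 27, 27, 61, 69, 73, 73, 83, 92, 93
n = 11
Index = 25/100 * 10 = 2.5000
Lower = data[2] = 27, Upper = data[3] = 27
P25 = 27 + 0.5000*(0) = 27.0000

P25 = 27.0000
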